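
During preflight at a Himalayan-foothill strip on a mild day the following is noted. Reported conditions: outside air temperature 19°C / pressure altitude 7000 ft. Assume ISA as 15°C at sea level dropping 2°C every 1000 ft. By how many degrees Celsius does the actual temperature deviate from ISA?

ISA+18°C

ISA temperature at 7000 ft = 15 − 2 × (7000/1000) = 1°C.
Deviation = OAT − ISA = 19 − 1 = +18°C.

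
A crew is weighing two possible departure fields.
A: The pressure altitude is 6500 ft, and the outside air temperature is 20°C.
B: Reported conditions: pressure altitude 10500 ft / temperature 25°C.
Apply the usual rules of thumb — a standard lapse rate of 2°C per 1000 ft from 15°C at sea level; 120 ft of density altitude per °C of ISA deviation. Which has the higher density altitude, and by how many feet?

A: ISA temp = 2°C, deviation +18°C, DA = 6500 + 120 × 18 = 8660 ft.
B: ISA temp = -6°C, deviation +31°C, DA = 10500 + 120 × 31 = 14220 ft.
B is higher by 14220 − 8660 = 5560 ft.

B by 5560 ft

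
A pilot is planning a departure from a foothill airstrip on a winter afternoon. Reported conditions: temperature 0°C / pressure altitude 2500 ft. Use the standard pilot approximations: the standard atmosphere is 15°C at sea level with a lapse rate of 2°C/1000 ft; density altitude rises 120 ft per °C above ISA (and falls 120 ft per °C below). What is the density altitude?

1300 ft

ISA temperature at 2500 ft = 15 − 2 × (2500/1000) = 10°C.
ISA deviation = 0 − 10 = -10°C.
Density altitude = 2500 + 120 × (-10) = 2500 + (-1200) = 1300 ft.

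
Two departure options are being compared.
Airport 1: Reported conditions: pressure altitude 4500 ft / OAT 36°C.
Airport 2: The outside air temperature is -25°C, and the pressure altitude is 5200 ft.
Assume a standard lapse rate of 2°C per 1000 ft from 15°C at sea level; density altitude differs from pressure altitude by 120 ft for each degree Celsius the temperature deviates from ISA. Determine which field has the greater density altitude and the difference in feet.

Airport 1 by 6452 ft

Airport 1: ISA temp = 6°C, deviation +30°C, DA = 4500 + 120 × 30 = 8100 ft.
Airport 2: ISA temp = 4.6°C, deviation -29.6°C, DA = 5200 + 120 × (-29.6) = 1648 ft.
Airport 1 is higher by 8100 − 1648 = 6452 ft.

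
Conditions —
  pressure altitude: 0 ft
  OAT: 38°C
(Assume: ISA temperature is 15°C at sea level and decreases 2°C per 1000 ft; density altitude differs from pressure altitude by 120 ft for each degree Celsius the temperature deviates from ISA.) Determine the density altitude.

2760 ft

ISA temperature at 0 ft = 15 − 2 × (0/1000) = 15°C.
ISA deviation = 38 − 15 = +23°C.
Density altitude = 0 + 120 × (23) = 0 + (+2760) = 2760 ft.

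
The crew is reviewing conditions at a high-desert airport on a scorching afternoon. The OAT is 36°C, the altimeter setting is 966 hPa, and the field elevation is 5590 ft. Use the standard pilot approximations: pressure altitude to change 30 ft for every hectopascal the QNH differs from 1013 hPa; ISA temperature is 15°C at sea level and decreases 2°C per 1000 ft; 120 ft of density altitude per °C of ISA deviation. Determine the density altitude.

Pressure altitude = 5590 + (1013 − 966) × 30 = 5590 + (+1410) = 7000 ft.
ISA temperature at 7000 ft = 15 − 2 × (7000/1000) = 1°C.
ISA deviation = 36 − 1 = +35°C.
Density altitude = 7000 + 120 × (35) = 11200 ft.

11200 ft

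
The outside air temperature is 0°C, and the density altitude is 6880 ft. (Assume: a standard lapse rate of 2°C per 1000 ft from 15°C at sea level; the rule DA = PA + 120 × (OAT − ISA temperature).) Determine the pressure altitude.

7000 ft

DA = PA + 120 × (OAT − (15 − 2·PA/1000)) = PA + 120·OAT − 1800 + 0.24·PA = 1.24·PA + 120·OAT − 1800.
So 1.24·PA = 6880 − 120 × 0 + 1800 = 8680.
PA = 8680 / 1.24 = 7000 ft.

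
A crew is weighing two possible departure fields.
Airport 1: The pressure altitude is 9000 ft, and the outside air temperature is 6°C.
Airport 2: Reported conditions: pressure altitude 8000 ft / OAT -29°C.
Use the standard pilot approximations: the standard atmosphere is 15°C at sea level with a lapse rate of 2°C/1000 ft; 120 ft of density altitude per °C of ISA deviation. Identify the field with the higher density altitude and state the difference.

Airport 1 by 5440 ft

Airport 1: ISA temp = -3°C, deviation +9°C, DA = 9000 + 120 × 9 = 10080 ft.
Airport 2: ISA temp = -1°C, deviation -28°C, DA = 8000 + 120 × (-28) = 4640 ft.
Airport 1 is higher by 10080 − 4640 = 5440 ft.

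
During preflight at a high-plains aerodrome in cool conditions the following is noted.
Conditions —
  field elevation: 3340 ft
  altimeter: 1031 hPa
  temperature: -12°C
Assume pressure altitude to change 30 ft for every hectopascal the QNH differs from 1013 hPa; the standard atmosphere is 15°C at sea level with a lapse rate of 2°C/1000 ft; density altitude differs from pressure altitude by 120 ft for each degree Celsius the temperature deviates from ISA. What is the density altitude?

232 ft

Pressure altitude = 3340 + (1013 − 1031) × 30 = 3340 + (-540) = 2800 ft.
ISA temperature at 2800 ft = 15 − 2 × (2800/1000) = 9.4°C.
ISA deviation = -12 − 9.4 = -21.4°C.
Density altitude = 2800 + 120 × (-21.4) = 232 ft.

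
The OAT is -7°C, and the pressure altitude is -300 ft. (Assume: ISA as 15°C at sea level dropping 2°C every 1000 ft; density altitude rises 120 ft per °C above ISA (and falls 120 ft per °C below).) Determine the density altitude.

ISA temperature at -300 ft = 15 − 2 × (-300/1000) = 15.6°C.
ISA deviation = -7 − 15.6 = -22.6°C.
Density altitude = -300 + 120 × (-22.6) = -300 + (-2712) = -3012 ft.

-3012 ft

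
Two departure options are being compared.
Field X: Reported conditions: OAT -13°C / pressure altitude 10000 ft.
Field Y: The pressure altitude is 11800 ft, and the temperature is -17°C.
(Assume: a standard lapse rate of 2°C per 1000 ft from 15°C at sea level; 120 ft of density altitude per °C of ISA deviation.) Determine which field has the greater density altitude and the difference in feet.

Field X: ISA temp = -5°C, deviation -8°C, DA = 10000 + 120 × (-8) = 9040 ft.
Field Y: ISA temp = -8.6°C, deviation -8.4°C, DA = 11800 + 120 × (-8.4) = 10792 ft.
Field Y is higher by 10792 − 9040 = 1752 ft.

Field Y by 1752 ft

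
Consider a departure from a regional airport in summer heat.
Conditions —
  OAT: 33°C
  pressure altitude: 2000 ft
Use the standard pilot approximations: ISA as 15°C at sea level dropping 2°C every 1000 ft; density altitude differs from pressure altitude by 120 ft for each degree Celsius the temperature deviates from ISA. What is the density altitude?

ISA temperature at 2000 ft = 15 − 2 × (2000/1000) = 11°C.
ISA deviation = 33 − 11 = +22°C.
Density altitude = 2000 + 120 × (22) = 2000 + (+2640) = 4640 ft.

4640 ft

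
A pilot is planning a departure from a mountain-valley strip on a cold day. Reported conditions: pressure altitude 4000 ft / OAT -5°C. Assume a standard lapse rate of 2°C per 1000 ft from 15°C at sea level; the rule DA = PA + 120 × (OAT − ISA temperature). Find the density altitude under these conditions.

2560 ft

ISA temperature at 4000 ft = 15 − 2 × (4000/1000) = 7°C.
ISA deviation = -5 − 7 = -12°C.
Density altitude = 4000 + 120 × (-12) = 4000 + (-1440) = 2560 ft.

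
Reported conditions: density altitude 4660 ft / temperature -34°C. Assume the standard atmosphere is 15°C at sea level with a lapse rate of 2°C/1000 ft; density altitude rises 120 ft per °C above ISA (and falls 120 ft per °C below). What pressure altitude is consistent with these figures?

DA = PA + 120 × (OAT − (15 − 2·PA/1000)) = PA + 120·OAT − 1800 + 0.24·PA = 1.24·PA + 120·OAT − 1800.
So 1.24·PA = 4660 − 120 × (-34) + 1800 = 10540.
PA = 10540 / 1.24 = 8500 ft.

8500 ft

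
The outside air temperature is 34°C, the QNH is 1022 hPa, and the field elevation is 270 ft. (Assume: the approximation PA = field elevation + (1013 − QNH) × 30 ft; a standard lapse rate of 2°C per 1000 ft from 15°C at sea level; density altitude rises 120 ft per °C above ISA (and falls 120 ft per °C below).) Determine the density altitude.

2280 ft

Pressure altitude = 270 + (1013 − 1022) × 30 = 270 + (-270) = 0 ft.
ISA temperature at 0 ft = 15 − 2 × (0/1000) = 15°C.
ISA deviation = 34 − 15 = +19°C.
Density altitude = 0 + 120 × (19) = 2280 ft.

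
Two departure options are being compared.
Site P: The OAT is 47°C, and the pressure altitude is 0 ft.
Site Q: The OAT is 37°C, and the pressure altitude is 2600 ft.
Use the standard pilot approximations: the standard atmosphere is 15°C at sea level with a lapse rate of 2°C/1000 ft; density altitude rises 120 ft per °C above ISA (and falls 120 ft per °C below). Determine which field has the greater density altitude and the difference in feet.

Site Q by 2024 ft

Site P: ISA temp = 15°C, deviation +32°C, DA = 0 + 120 × 32 = 3840 ft.
Site Q: ISA temp = 9.8°C, deviation +27.2°C, DA = 2600 + 120 × 27.2 = 5864 ft.
Site Q is higher by 5864 − 3840 = 2024 ft.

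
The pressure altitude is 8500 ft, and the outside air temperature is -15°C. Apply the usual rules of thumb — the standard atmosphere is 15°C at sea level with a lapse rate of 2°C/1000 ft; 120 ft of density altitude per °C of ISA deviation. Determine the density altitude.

ISA temperature at 8500 ft = 15 − 2 × (8500/1000) = -2°C.
ISA deviation = -15 − (-2) = -13°C.
Density altitude = 8500 + 120 × (-13) = 8500 + (-1560) = 6940 ft.

6940 ft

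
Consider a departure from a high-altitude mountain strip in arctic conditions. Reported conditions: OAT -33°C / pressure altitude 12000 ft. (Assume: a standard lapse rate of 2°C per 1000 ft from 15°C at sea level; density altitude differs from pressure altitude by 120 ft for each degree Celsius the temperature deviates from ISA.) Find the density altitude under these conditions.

ISA temperature at 12000 ft = 15 − 2 × (12000/1000) = -9°C.
ISA deviation = -33 − (-9) = -24°C.
Density altitude = 12000 + 120 × (-24) = 12000 + (-2880) = 9120 ft.

9120 ft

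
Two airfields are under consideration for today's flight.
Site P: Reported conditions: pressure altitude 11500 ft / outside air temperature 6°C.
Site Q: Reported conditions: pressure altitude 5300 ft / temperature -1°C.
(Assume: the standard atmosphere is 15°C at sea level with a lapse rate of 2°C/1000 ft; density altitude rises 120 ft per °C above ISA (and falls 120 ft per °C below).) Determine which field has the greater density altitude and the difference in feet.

Site P: ISA temp = -8°C, deviation +14°C, DA = 11500 + 120 × 14 = 13180 ft.
Site Q: ISA temp = 4.4°C, deviation -5.4°C, DA = 5300 + 120 × (-5.4) = 4652 ft.
Site P is higher by 13180 − 4652 = 8528 ft.

Site P by 8528 ft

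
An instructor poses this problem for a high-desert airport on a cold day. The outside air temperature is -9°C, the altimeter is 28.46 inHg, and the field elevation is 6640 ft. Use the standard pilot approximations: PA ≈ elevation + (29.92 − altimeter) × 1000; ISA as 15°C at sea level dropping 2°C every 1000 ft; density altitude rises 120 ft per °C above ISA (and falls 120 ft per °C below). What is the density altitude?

7164 ft

Pressure altitude = 6640 + (29.92 − 28.46) × 1000 = 6640 + (+1460) = 8100 ft.
ISA temperature at 8100 ft = 15 − 2 × (8100/1000) = -1.2°C.
ISA deviation = -9 − (-1.2) = -7.8°C.
Density altitude = 8100 + 120 × (-7.8) = 7164 ft.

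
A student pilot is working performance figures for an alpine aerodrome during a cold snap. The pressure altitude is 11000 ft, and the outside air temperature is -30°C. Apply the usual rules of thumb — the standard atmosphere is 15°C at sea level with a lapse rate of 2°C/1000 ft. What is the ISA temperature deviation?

ISA-23°C

ISA temperature at 11000 ft = 15 − 2 × (11000/1000) = -7°C.
Deviation = OAT − ISA = -30 − (-7) = -23°C.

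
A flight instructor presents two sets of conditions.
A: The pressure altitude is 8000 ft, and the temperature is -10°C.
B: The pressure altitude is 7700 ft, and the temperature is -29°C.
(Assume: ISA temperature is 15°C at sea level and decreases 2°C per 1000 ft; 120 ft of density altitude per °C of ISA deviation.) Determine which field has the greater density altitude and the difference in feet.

A by 2652 ft

A: ISA temp = -1°C, deviation -9°C, DA = 8000 + 120 × (-9) = 6920 ft.
B: ISA temp = -0.4°C, deviation -28.6°C, DA = 7700 + 120 × (-28.6) = 4268 ft.
A is higher by 6920 − 4268 = 2652 ft.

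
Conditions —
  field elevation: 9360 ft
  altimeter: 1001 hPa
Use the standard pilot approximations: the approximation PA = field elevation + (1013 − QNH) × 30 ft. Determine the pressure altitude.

Pressure correction = (1013 − 1001) × 30 = +360 ft.
Pressure altitude = 9360 + (+360) = 9720 ft.

9720 ft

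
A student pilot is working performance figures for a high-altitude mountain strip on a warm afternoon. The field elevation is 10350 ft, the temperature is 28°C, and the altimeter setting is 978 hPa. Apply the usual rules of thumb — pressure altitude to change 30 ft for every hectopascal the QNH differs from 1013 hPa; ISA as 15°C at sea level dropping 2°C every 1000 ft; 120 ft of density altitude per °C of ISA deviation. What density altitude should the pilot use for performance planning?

15696 ft

Pressure altitude = 10350 + (1013 − 978) × 30 = 10350 + (+1050) = 11400 ft.
ISA temperature at 11400 ft = 15 − 2 × (11400/1000) = -7.8°C.
ISA deviation = 28 − (-7.8) = +35.8°C.
Density altitude = 11400 + 120 × (35.8) = 15696 ft.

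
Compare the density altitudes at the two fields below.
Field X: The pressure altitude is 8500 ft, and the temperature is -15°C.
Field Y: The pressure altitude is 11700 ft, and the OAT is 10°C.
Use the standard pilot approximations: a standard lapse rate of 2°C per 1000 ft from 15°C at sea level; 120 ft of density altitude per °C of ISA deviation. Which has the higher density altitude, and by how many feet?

Field Y by 6968 ft

Field X: ISA temp = -2°C, deviation -13°C, DA = 8500 + 120 × (-13) = 6940 ft.
Field Y: ISA temp = -8.4°C, deviation +18.4°C, DA = 11700 + 120 × 18.4 = 13908 ft.
Field Y is higher by 13908 − 6940 = 6968 ft.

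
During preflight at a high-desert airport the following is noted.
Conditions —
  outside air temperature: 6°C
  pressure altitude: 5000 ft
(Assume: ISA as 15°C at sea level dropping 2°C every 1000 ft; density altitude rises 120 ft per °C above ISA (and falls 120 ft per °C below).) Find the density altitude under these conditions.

ISA temperature at 5000 ft = 15 − 2 × (5000/1000) = 5°C.
ISA deviation = 6 − 5 = +1°C.
Density altitude = 5000 + 120 × (1) = 5000 + (+120) = 5120 ft.

5120 ft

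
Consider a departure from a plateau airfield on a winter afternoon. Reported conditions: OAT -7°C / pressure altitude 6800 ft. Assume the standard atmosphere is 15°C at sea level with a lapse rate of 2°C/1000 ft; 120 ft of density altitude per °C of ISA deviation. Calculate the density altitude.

5792 ft

ISA temperature at 6800 ft = 15 − 2 × (6800/1000) = 1.4°C.
ISA deviation = -7 − 1.4 = -8.4°C.
Density altitude = 6800 + 120 × (-8.4) = 6800 + (-1008) = 5792 ft.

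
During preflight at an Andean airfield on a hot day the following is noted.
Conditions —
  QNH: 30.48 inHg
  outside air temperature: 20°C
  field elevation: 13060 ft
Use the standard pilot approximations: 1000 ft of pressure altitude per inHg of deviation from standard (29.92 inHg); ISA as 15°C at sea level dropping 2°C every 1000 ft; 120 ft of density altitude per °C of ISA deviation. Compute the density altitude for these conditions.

Pressure altitude = 13060 + (29.92 − 30.48) × 1000 = 13060 + (-560) = 12500 ft.
ISA temperature at 12500 ft = 15 − 2 × (12500/1000) = -10°C.
ISA deviation = 20 − (-10) = +30°C.
Density altitude = 12500 + 120 × (30) = 16100 ft.

16100 ft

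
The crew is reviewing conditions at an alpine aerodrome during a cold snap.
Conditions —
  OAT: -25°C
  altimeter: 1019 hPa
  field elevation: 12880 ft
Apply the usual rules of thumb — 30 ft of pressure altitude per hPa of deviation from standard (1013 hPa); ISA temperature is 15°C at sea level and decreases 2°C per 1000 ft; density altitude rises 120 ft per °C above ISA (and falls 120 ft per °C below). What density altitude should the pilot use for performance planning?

Pressure altitude = 12880 + (1013 − 1019) × 30 = 12880 + (-180) = 12700 ft.
ISA temperature at 12700 ft = 15 − 2 × (12700/1000) = -10.4°C.
ISA deviation = -25 − (-10.4) = -14.6°C.
Density altitude = 12700 + 120 × (-14.6) = 10948 ft.

10948 ft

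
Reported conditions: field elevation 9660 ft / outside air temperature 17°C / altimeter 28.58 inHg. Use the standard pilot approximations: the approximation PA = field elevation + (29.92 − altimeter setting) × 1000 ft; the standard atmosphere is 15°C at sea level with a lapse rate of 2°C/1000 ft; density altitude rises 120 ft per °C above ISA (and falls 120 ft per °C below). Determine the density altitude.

13880 ft

Pressure altitude = 9660 + (29.92 − 28.58) × 1000 = 9660 + (+1340) = 11000 ft.
ISA temperature at 11000 ft = 15 − 2 × (11000/1000) = -7°C.
ISA deviation = 17 − (-7) = +24°C.
Density altitude = 11000 + 120 × (24) = 13880 ft.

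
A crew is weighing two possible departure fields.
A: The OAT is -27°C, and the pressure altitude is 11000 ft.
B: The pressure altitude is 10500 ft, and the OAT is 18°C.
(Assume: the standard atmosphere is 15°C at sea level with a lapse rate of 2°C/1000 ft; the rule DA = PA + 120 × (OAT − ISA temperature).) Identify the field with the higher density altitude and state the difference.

A: ISA temp = -7°C, deviation -20°C, DA = 11000 + 120 × (-20) = 8600 ft.
B: ISA temp = -6°C, deviation +24°C, DA = 10500 + 120 × 24 = 13380 ft.
B is higher by 13380 − 8600 = 4780 ft.

B by 4780 ft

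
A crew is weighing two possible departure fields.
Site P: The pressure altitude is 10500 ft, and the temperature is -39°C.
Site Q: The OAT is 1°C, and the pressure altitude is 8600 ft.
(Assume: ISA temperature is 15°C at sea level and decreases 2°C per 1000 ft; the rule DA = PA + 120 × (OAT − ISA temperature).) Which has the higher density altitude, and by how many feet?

Site P: ISA temp = -6°C, deviation -33°C, DA = 10500 + 120 × (-33) = 6540 ft.
Site Q: ISA temp = -2.2°C, deviation +3.2°C, DA = 8600 + 120 × 3.2 = 8984 ft.
Site Q is higher by 8984 − 6540 = 2444 ft.

Site Q by 2444 ft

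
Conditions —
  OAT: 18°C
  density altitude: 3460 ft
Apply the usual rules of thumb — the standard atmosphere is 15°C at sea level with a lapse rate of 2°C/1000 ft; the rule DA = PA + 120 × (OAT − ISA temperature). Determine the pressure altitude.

DA = PA + 120 × (OAT − (15 − 2·PA/1000)) = PA + 120·OAT − 1800 + 0.24·PA = 1.24·PA + 120·OAT − 1800.
So 1.24·PA = 3460 − 120 × 18 + 1800 = 3100.
PA = 3100 / 1.24 = 2500 ft.

2500 ft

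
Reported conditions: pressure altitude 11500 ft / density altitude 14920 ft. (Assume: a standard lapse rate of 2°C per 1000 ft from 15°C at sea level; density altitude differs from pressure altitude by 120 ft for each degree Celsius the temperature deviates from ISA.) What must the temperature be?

Density altitude − pressure altitude = 14920 − 11500 = +3420 ft.
At 120 ft/°C that is an ISA deviation of 3420/120 = +28.5°C.
ISA temperature at 11500 ft = 15 − 2 × (11500/1000) = -8°C.
OAT = ISA + deviation = -8 + (+28.5) = 20.5°C.

20.5°C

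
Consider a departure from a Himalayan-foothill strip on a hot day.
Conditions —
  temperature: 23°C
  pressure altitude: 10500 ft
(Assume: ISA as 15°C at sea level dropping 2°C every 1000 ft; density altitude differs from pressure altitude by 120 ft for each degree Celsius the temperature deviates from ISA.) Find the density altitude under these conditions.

13980 ft

ISA temperature at 10500 ft = 15 − 2 × (10500/1000) = -6°C.
ISA deviation = 23 − (-6) = +29°C.
Density altitude = 10500 + 120 × (29) = 10500 + (+3480) = 13980 ft.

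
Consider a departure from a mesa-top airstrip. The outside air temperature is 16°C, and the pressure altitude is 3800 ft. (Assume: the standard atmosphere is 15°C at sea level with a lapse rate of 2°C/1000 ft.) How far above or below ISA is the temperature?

ISA temperature at 3800 ft = 15 − 2 × (3800/1000) = 7.4°C.
Deviation = OAT − ISA = 16 − 7.4 = +8.6°C.

ISA+8.6°C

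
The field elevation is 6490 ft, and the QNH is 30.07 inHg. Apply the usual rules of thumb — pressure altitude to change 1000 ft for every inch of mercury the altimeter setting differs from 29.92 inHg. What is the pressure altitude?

6340 ft

Pressure correction = (29.92 − 30.07) × 1000 = -150 ft.
Pressure altitude = 6490 + (-150) = 6340 ft.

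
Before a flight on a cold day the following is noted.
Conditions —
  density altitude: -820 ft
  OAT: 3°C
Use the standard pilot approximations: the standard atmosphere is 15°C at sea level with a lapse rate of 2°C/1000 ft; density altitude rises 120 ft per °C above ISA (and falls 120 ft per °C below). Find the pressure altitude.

DA = PA + 120 × (OAT − (15 − 2·PA/1000)) = PA + 120·OAT − 1800 + 0.24·PA = 1.24·PA + 120·OAT − 1800.
So 1.24·PA = -820 − 120 × 3 + 1800 = 620.
PA = 620 / 1.24 = 500 ft.

500 ft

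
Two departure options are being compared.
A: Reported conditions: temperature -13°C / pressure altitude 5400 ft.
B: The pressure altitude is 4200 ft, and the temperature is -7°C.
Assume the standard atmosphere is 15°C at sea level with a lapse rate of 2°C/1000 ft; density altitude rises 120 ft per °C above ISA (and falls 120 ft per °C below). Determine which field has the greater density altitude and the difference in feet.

A: ISA temp = 4.2°C, deviation -17.2°C, DA = 5400 + 120 × (-17.2) = 3336 ft.
B: ISA temp = 6.6°C, deviation -13.6°C, DA = 4200 + 120 × (-13.6) = 2568 ft.
A is higher by 3336 − 2568 = 768 ft.

A by 768 ft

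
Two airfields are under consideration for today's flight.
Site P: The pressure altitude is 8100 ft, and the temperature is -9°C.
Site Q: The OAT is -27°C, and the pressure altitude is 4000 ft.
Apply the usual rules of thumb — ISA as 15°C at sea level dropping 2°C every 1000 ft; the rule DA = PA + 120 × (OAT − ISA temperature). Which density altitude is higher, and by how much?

Site P by 7244 ft

Site P: ISA temp = -1.2°C, deviation -7.8°C, DA = 8100 + 120 × (-7.8) = 7164 ft.
Site Q: ISA temp = 7°C, deviation -34°C, DA = 4000 + 120 × (-34) = -80 ft.
Site P is higher by 7164 − (-80) = 7244 ft.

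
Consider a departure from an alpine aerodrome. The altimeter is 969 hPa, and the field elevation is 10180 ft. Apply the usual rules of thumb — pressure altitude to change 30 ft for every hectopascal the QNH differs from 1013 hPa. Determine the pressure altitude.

11500 ft

Pressure correction = (1013 − 969) × 30 = +1320 ft.
Pressure altitude = 10180 + (+1320) = 11500 ft.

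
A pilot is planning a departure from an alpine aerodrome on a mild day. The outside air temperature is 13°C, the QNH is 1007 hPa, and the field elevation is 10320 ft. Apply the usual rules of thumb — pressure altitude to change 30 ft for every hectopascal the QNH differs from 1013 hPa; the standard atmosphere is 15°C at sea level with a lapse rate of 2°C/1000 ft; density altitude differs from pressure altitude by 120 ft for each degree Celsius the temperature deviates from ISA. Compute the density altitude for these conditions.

12780 ft

Pressure altitude = 10320 + (1013 − 1007) × 30 = 10320 + (+180) = 10500 ft.
ISA temperature at 10500 ft = 15 − 2 × (10500/1000) = -6°C.
ISA deviation = 13 − (-6) = +19°C.
Density altitude = 10500 + 120 × (19) = 12780 ft.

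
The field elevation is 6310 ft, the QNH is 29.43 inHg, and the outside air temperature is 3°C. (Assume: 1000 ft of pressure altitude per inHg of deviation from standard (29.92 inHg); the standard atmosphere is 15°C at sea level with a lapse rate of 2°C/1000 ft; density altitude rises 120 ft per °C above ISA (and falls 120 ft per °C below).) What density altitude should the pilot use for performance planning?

Pressure altitude = 6310 + (29.92 − 29.43) × 1000 = 6310 + (+490) = 6800 ft.
ISA temperature at 6800 ft = 15 − 2 × (6800/1000) = 1.4°C.
ISA deviation = 3 − 1.4 = +1.6°C.
Density altitude = 6800 + 120 × (1.6) = 6992 ft.

6992 ft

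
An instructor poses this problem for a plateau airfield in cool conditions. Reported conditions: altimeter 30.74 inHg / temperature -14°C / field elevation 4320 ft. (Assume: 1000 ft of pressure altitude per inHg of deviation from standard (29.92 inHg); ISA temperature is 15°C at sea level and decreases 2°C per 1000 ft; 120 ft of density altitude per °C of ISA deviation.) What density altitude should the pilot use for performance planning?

860 ft

Pressure altitude = 4320 + (29.92 − 30.74) × 1000 = 4320 + (-820) = 3500 ft.
ISA temperature at 3500 ft = 15 − 2 × (3500/1000) = 8°C.
ISA deviation = -14 − 8 = -22°C.
Density altitude = 3500 + 120 × (-22) = 860 ft.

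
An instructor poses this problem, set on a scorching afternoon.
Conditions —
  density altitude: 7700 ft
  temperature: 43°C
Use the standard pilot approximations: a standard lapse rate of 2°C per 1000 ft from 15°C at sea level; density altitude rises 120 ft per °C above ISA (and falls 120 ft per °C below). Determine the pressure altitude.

3500 ft

DA = PA + 120 × (OAT − (15 − 2·PA/1000)) = PA + 120·OAT − 1800 + 0.24·PA = 1.24·PA + 120·OAT − 1800.
So 1.24·PA = 7700 − 120 × 43 + 1800 = 4340.
PA = 4340 / 1.24 = 3500 ft.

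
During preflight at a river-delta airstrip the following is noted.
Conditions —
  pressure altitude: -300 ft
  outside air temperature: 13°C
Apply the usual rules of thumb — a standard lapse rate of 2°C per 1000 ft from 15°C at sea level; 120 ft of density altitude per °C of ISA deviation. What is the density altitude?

ISA temperature at -300 ft = 15 − 2 × (-300/1000) = 15.6°C.
ISA deviation = 13 − 15.6 = -2.6°C.
Density altitude = -300 + 120 × (-2.6) = -300 + (-312) = -612 ft.

-612 ft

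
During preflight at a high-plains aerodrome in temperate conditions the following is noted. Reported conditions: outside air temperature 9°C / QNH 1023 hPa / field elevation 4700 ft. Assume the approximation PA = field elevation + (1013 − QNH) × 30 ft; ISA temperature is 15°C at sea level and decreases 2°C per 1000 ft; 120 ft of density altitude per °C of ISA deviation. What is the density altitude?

4736 ft

Pressure altitude = 4700 + (1013 − 1023) × 30 = 4700 + (-300) = 4400 ft.
ISA temperature at 4400 ft = 15 − 2 × (4400/1000) = 6.2°C.
ISA deviation = 9 − 6.2 = +2.8°C.
Density altitude = 4400 + 120 × (2.8) = 4736 ft.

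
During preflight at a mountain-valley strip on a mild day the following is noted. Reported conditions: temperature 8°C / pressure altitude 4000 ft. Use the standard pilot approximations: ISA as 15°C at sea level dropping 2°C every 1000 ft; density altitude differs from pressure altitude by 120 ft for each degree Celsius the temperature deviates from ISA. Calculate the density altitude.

4120 ft

ISA temperature at 4000 ft = 15 − 2 × (4000/1000) = 7°C.
ISA deviation = 8 − 7 = +1°C.
Density altitude = 4000 + 120 × (1) = 4000 + (+120) = 4120 ft.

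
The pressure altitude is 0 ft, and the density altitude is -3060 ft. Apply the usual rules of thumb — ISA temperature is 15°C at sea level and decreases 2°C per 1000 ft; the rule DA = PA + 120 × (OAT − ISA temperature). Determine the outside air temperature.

-10.5°C

Density altitude − pressure altitude = -3060 − 0 = -3060 ft.
At 120 ft/°C that is an ISA deviation of -3060/120 = -25.5°C.
ISA temperature at 0 ft = 15 − 2 × (0/1000) = 15°C.
OAT = ISA + deviation = 15 + (-25.5) = -10.5°C.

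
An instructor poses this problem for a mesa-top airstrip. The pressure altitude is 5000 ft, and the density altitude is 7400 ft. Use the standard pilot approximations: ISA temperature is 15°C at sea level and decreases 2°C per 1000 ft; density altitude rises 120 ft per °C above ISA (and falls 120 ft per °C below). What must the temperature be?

Density altitude − pressure altitude = 7400 − 5000 = +2400 ft.
At 120 ft/°C that is an ISA deviation of 2400/120 = +20°C.
ISA temperature at 5000 ft = 15 − 2 × (5000/1000) = 5°C.
OAT = ISA + deviation = 5 + (+20) = 25°C.

25°C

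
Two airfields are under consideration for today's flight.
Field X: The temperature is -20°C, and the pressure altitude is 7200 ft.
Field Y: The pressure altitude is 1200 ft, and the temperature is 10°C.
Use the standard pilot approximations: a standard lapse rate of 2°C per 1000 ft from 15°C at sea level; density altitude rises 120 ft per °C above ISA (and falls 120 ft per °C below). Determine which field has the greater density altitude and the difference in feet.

Field X: ISA temp = 0.6°C, deviation -20.6°C, DA = 7200 + 120 × (-20.6) = 4728 ft.
Field Y: ISA temp = 12.6°C, deviation -2.6°C, DA = 1200 + 120 × (-2.6) = 888 ft.
Field X is higher by 4728 − 888 = 3840 ft.

Field X by 3840 ft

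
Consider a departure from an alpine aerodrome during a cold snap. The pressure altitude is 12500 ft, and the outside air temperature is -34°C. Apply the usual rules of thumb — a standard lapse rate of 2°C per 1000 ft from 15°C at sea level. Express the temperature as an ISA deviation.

ISA-24°C

ISA temperature at 12500 ft = 15 − 2 × (12500/1000) = -10°C.
Deviation = OAT − ISA = -34 − (-10) = -24°C.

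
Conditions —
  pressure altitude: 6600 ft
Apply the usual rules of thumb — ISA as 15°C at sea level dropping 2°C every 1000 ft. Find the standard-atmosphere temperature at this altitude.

1.8°C

ISA temperature = 15 − 2 × (6600/1000) = 15 − 13.2 = 1.8°C.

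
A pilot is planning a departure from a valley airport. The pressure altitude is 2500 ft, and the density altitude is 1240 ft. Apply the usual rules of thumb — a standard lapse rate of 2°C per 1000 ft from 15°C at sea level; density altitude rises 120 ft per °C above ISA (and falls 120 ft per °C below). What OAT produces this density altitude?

Density altitude − pressure altitude = 1240 − 2500 = -1260 ft.
At 120 ft/°C that is an ISA deviation of -1260/120 = -10.5°C.
ISA temperature at 2500 ft = 15 − 2 × (2500/1000) = 10°C.
OAT = ISA + deviation = 10 + (-10.5) = -0.5°C.

-0.5°C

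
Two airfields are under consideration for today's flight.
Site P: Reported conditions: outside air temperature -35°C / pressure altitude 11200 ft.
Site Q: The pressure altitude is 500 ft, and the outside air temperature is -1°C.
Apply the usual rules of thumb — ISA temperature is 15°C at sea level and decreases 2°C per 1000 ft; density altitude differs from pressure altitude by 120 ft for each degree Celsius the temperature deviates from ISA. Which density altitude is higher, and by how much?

Site P: ISA temp = -7.4°C, deviation -27.6°C, DA = 11200 + 120 × (-27.6) = 7888 ft.
Site Q: ISA temp = 14°C, deviation -15°C, DA = 500 + 120 × (-15) = -1300 ft.
Site P is higher by 7888 − (-1300) = 9188 ft.

Site P by 9188 ft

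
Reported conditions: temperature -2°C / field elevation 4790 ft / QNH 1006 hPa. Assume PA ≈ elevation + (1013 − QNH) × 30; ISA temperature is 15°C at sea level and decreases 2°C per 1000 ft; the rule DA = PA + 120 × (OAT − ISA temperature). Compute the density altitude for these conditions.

Pressure altitude = 4790 + (1013 − 1006) × 30 = 4790 + (+210) = 5000 ft.
ISA temperature at 5000 ft = 15 − 2 × (5000/1000) = 5°C.
ISA deviation = -2 − 5 = -7°C.
Density altitude = 5000 + 120 × (-7) = 4160 ft.

4160 ft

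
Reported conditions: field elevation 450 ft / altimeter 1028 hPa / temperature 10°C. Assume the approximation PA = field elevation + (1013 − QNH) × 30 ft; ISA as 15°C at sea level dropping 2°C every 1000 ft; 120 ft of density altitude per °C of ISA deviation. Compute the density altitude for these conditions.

-600 ft

Pressure altitude = 450 + (1013 − 1028) × 30 = 450 + (-450) = 0 ft.
ISA temperature at 0 ft = 15 − 2 × (0/1000) = 15°C.
ISA deviation = 10 − 15 = -5°C.
Density altitude = 0 + 120 × (-5) = -600 ft.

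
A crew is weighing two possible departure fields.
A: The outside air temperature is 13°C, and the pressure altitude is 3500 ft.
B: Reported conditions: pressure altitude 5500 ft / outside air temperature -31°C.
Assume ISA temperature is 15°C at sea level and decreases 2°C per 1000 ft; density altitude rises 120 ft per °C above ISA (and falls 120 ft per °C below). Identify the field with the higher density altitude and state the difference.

A by 2800 ft

A: ISA temp = 8°C, deviation +5°C, DA = 3500 + 120 × 5 = 4100 ft.
B: ISA temp = 4°C, deviation -35°C, DA = 5500 + 120 × (-35) = 1300 ft.
A is higher by 4100 − 1300 = 2800 ft.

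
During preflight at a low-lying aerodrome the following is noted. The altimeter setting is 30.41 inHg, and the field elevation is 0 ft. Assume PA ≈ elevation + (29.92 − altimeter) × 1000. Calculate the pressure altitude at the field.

Pressure correction = (29.92 − 30.41) × 1000 = -490 ft.
Pressure altitude = 0 + (-490) = -490 ft.

-490 ft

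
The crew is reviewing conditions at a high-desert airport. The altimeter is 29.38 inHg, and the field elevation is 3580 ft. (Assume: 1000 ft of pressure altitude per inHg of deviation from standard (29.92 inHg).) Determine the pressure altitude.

Pressure correction = (29.92 − 29.38) × 1000 = +540 ft.
Pressure altitude = 3580 + (+540) = 4120 ft.

4120 ft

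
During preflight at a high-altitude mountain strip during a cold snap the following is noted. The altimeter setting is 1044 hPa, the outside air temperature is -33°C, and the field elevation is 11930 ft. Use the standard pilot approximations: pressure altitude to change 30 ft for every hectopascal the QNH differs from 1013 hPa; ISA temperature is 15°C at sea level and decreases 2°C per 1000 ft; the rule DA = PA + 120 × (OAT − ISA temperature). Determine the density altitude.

Pressure altitude = 11930 + (1013 − 1044) × 30 = 11930 + (-930) = 11000 ft.
ISA temperature at 11000 ft = 15 − 2 × (11000/1000) = -7°C.
ISA deviation = -33 − (-7) = -26°C.
Density altitude = 11000 + 120 × (-26) = 7880 ft.

7880 ft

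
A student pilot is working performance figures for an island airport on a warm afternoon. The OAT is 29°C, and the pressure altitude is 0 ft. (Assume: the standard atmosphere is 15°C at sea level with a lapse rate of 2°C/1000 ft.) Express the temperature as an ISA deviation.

ISA temperature at 0 ft = 15 − 2 × (0/1000) = 15°C.
Deviation = OAT − ISA = 29 − 15 = +14°C.

ISA+14°C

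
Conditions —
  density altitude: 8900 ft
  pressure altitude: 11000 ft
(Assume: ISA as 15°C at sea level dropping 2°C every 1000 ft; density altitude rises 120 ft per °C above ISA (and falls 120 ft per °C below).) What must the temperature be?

-24.5°C

Density altitude − pressure altitude = 8900 − 11000 = -2100 ft.
At 120 ft/°C that is an ISA deviation of -2100/120 = -17.5°C.
ISA temperature at 11000 ft = 15 − 2 × (11000/1000) = -7°C.
OAT = ISA + deviation = -7 + (-17.5) = -24.5°C.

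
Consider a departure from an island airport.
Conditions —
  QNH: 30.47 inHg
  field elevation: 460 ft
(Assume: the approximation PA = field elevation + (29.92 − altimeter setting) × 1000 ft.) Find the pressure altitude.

-90 ft

Pressure correction = (29.92 − 30.47) × 1000 = -550 ft.
Pressure altitude = 460 + (-550) = -90 ft.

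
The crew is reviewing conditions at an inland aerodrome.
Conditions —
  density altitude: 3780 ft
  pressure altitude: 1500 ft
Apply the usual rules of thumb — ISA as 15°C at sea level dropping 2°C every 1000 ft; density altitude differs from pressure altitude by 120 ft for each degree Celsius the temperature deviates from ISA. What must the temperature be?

31°C

Density altitude − pressure altitude = 3780 − 1500 = +2280 ft.
At 120 ft/°C that is an ISA deviation of 2280/120 = +19°C.
ISA temperature at 1500 ft = 15 − 2 × (1500/1000) = 12°C.
OAT = ISA + deviation = 12 + (+19) = 31°C.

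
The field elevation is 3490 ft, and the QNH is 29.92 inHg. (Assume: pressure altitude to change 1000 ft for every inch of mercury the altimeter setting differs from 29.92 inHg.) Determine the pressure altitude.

Pressure correction = (29.92 − 29.92) × 1000 = 0 ft.
Pressure altitude = 3490 + (0) = 3490 ft.

3490 ft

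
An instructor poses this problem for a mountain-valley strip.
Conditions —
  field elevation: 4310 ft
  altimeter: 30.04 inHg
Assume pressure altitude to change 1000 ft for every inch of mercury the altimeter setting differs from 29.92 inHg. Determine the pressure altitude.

4190 ft

Pressure correction = (29.92 − 30.04) × 1000 = -120 ft.
Pressure altitude = 4310 + (-120) = 4190 ft.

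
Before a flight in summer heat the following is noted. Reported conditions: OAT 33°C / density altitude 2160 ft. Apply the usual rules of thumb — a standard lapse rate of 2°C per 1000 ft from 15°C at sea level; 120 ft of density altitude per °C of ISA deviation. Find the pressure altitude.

0 ft

DA = PA + 120 × (OAT − (15 − 2·PA/1000)) = PA + 120·OAT − 1800 + 0.24·PA = 1.24·PA + 120·OAT − 1800.
So 1.24·PA = 2160 − 120 × 33 + 1800 = 0.
PA = 0 / 1.24 = 0 ft.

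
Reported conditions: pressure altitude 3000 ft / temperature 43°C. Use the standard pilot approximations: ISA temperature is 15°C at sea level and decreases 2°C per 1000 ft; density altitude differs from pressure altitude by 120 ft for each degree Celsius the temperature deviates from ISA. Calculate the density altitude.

ISA temperature at 3000 ft = 15 − 2 × (3000/1000) = 9°C.
ISA deviation = 43 − 9 = +34°C.
Density altitude = 3000 + 120 × (34) = 3000 + (+4080) = 7080 ft.

7080 ft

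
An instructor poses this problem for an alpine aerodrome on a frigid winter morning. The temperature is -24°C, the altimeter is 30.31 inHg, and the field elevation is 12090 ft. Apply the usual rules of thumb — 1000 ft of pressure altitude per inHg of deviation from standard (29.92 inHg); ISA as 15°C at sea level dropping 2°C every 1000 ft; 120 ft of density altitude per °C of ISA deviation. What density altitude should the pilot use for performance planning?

9828 ft

Pressure altitude = 12090 + (29.92 − 30.31) × 1000 = 12090 + (-390) = 11700 ft.
ISA temperature at 11700 ft = 15 − 2 × (11700/1000) = -8.4°C.
ISA deviation = -24 − (-8.4) = -15.6°C.
Density altitude = 11700 + 120 × (-15.6) = 9828 ft.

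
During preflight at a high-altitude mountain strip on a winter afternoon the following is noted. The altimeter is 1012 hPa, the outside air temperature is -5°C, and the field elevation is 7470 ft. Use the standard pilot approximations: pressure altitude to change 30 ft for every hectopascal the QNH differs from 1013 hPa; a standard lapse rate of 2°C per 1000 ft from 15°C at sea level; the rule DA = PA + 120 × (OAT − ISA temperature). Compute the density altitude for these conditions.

Pressure altitude = 7470 + (1013 − 1012) × 30 = 7470 + (+30) = 7500 ft.
ISA temperature at 7500 ft = 15 − 2 × (7500/1000) = 0°C.
ISA deviation = -5 − 0 = -5°C.
Density altitude = 7500 + 120 × (-5) = 6900 ft.

6900 ft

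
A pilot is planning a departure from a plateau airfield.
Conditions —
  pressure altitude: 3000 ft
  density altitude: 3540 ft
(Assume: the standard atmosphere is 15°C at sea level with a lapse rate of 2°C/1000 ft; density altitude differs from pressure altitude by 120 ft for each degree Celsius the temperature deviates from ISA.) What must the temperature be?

Density altitude − pressure altitude = 3540 − 3000 = +540 ft.
At 120 ft/°C that is an ISA deviation of 540/120 = +4.5°C.
ISA temperature at 3000 ft = 15 − 2 × (3000/1000) = 9°C.
OAT = ISA + deviation = 9 + (+4.5) = 13.5°C.

13.5°C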